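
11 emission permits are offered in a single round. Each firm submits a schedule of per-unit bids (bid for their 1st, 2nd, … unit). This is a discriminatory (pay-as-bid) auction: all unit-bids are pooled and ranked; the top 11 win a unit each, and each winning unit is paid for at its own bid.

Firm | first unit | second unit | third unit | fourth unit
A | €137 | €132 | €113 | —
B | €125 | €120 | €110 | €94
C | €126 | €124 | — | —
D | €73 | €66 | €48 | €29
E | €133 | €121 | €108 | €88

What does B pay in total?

B pays €355

Pooled unit-bids ranked (top 11): 137 (A-1), 133 (E-1), 132 (A-2), 126 (C-1), 125 (B-1), 124 (C-2), 121 (E-2), 120 (B-2), 113 (A-3), 110 (B-3), 108 (E-3)
Next rejected bid: €94 (not a price — pay-as-bid).
B's winning unit-bids: 125 + 120 + 110 = €355.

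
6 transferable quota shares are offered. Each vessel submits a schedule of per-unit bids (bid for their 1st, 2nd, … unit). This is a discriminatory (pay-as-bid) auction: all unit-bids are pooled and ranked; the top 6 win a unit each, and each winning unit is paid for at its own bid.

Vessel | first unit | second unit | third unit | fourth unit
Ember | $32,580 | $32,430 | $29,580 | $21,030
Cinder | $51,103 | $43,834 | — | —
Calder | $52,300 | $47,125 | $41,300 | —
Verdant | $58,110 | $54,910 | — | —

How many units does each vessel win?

Calder 2, Cinder 2, Verdant 2

All unit-bids, highest first — top 6: 58,110 (Verdant-1), 54,910 (Verdant-2), 52,300 (Calder-1), 51,103 (Cinder-1), 47,125 (Calder-2), 43,834 (Cinder-2)
Next rejected bid: $41,300 (not a price — pay-as-bid).
Allocation: Calder 2, Cinder 2, Verdant 2.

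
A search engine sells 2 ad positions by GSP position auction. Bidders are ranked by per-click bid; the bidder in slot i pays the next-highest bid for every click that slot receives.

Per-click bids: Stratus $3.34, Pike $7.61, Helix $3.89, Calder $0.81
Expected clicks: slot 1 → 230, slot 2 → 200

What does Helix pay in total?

Sorting advertisers: $7.61 (Pike) > $3.89 (Helix) > $3.34 (Stratus) > …
Helix holds slot 2 → pays next bid $3.34 × 200 clicks = $668.00.

Helix pays $668.00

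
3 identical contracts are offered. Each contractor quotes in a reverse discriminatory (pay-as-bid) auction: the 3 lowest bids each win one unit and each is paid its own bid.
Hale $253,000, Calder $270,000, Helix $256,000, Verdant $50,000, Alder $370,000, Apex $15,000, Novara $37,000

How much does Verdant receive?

Ordering the bids: 15,000 (Apex), 37,000 (Novara), 50,000 (Verdant), 253,000 (Hale), 256,000 (Helix), …
Lowest 3: Apex, Novara, Verdant.
Verdant wins → own bid $50,000.

Verdant is paid $50,000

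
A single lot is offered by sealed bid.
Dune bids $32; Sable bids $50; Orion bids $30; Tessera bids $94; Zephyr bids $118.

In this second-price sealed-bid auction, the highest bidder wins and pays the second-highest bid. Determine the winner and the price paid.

Sorting bids: 118 (Zephyr) > 94 (Tessera) > 50 (Sable) > 32 (Dune) > 30 (Orion)
Second-price: Zephyr pays Tessera's bid of $94.

Zephyr pays $94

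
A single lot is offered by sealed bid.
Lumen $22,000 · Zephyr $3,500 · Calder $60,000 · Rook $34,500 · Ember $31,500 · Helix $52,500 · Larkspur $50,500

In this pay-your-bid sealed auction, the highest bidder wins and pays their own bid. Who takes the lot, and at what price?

Calder pays $60,000

Pay-your-bid sealed auction: the highest bidder wins and pays their own bid.
Sorting bids: 60,000 (Calder) > 52,500 (Helix) > 50,500 (Larkspur) > 34,500 (Rook) > 31,500 (Ember) > 22,000 (Lumen) > …
First-price: Calder pays what they bid, $60,000.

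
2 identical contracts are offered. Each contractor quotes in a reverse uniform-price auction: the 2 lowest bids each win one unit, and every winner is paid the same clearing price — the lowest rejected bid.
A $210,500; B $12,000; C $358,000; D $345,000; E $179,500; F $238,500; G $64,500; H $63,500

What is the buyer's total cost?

Sorting: 12,000 (B), 63,500 (H), 64,500 (G), 179,500 (E), …
The 2 lowest are B, H.
Clearing price = lowest rejected bid = $64,500.
Total cost = 2 × $64,500 = $129,000.

Total cost: $129,000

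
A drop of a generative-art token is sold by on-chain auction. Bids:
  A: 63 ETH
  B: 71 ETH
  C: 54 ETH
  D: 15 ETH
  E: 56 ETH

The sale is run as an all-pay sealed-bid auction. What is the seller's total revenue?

Rule: the highest bidder wins the item, but every bidder pays their own bid.
Bids ranked: 71 (B) > 63 (A) > 56 (E) > 54 (C) > 15 (D)
Every bidder forfeits their bid regardless of winning.
Revenue = 63 + 71 + 54 + 15 + 56 = 259 ETH.

Total revenue: 259 ETH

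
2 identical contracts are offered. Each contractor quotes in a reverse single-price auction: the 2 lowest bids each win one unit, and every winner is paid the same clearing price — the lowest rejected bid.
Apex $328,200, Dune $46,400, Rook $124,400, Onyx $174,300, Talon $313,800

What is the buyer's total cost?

Total cost: $348,600

Ordering the bids: 46,400 (Dune), 124,400 (Rook), 174,300 (Onyx), 313,800 (Talon), …
The 2 lowest are Dune, Rook.
Lowest unsuccessful bid: $174,300 → clearing price.
Total cost = 2 × $174,300 = $348,600.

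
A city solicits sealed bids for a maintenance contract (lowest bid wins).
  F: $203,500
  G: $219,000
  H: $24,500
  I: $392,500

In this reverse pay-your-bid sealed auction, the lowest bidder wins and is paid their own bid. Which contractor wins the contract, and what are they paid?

Reverse pay-your-bid sealed auction: the lowest bidder wins and is paid their own bid.
Bids in order: 24,500 (H) < 203,500 (F) < 219,000 (G) < 392,500 (I)
H is lowest → is paid own bid, $24,500.

H is paid $24,500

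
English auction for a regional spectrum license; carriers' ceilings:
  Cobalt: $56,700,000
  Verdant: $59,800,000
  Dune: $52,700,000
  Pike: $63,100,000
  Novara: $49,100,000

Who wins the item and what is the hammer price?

Sorting limits: 63,100,000 (Pike) > 59,800,000 (Verdant) > 56,700,000 (Cobalt) > 52,700,000 (Dune) > 49,100,000 (Novara)
Verdant is the last rival to drop out, at $59,800,000; Pike remains and wins at that price.

Pike wins at $59,800,000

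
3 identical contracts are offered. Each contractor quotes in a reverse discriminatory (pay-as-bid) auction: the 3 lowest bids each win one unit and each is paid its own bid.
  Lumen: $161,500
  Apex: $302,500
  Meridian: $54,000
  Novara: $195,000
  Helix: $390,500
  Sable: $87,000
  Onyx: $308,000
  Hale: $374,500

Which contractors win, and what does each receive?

Ordering the bids: 54,000 (Meridian), 87,000 (Sable), 161,500 (Lumen), 195,000 (Novara), 302,500 (Apex), …
The 3 lowest are Meridian, Sable, Lumen.
Each winner is paid its own bid: Meridian $54,000, Sable $87,000, Lumen $161,500.

Meridian $54,000, Sable $87,000, Lumen $161,500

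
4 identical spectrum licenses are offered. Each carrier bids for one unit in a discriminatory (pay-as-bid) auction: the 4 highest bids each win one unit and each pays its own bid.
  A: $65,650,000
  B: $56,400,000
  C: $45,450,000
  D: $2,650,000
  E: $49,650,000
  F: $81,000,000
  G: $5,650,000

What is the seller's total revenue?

Total revenue: $252,700,000

Ordering the bids: 81,000,000 (F), 65,650,000 (A), 56,400,000 (B), 49,650,000 (E), 45,450,000 (C), 5,650,000 (G), …
Winners (4 units): F, A, B, E.
Total revenue = 81,000,000 + 65,650,000 + 56,400,000 + 49,650,000 = $252,700,000.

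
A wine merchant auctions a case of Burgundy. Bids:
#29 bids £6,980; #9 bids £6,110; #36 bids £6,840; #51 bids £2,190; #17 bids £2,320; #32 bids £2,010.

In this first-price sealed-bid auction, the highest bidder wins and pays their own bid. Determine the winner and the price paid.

Sorting bids: 6,980 (#29) > 6,840 (#36) > 6,110 (#9) > 2,320 (#17) > 2,190 (#51) > 2,010 (#32)
#29 has the highest bid and pays exactly that: £6,980.

#29 pays £6,980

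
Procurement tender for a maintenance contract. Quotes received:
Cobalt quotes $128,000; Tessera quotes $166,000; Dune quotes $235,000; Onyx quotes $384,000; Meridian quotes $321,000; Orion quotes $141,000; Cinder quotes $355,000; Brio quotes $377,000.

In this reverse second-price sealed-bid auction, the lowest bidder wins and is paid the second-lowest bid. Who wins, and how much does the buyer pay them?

Cobalt is paid $141,000

Bids in order: 128,000 (Cobalt) < 141,000 (Orion) < 166,000 (Tessera) < 235,000 (Dune) < 321,000 (Meridian) < 355,000 (Cinder) < …
Second-price: Cobalt is paid Orion's bid of $141,000.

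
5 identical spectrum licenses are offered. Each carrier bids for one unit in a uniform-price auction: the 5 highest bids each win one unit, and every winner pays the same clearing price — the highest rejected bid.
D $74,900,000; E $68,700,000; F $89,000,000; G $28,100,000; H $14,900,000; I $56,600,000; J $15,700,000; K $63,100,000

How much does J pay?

Bids ranked high→low: 89,000,000 (F), 74,900,000 (D), 68,700,000 (E), 63,100,000 (K), 56,600,000 (I), 28,100,000 (G), 15,700,000 (J), …
The 5 highest are F, D, E, K, I.
Highest unsuccessful bid: $28,100,000 → clearing price.
J does not win → pays $0.

J pays $0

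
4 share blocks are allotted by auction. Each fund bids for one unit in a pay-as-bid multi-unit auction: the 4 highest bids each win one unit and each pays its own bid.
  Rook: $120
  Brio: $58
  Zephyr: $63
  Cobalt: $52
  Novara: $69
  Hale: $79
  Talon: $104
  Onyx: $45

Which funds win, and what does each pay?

Bids ranked high→low: 120 (Rook), 104 (Talon), 79 (Hale), 69 (Novara), 63 (Zephyr), 58 (Brio), …
The 4 highest are Rook, Talon, Hale, Novara.
Each winner pays its own bid: Rook $120, Talon $104, Hale $79, Novara $69.

Rook $120, Talon $104, Hale $79, Novara $69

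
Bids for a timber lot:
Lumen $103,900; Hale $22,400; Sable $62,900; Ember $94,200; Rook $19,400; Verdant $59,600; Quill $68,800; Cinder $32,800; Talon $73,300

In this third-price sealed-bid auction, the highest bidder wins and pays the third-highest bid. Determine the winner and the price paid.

Lumen pays $73,300

Sorting bids: 103,900 (Lumen) > 94,200 (Ember) > 73,300 (Talon) > 68,800 (Quill) > 62,900 (Sable) > 59,600 (Verdant) > …
Lumen wins; payment is bid #3 in the ranking = $73,300.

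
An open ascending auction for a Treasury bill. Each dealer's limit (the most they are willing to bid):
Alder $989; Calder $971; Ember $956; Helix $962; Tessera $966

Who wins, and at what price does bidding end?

Alder wins at $971

Rule: the price rises until one bidder remains; the winner pays the price at which the last rival dropped out.
Sorting limits: 989 (Alder) > 971 (Calder) > 966 (Tessera) > 962 (Helix) > 956 (Ember)
Bidding ends when Calder exits at $971; Alder takes it.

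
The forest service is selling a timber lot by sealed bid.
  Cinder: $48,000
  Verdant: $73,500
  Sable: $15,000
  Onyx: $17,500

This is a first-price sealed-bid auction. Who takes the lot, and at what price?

Verdant pays $73,500

Rule: the highest bidder wins and pays their own bid.
Sorting bids: 73,500 (Verdant) > 48,000 (Cinder) > 17,500 (Onyx) > 15,000 (Sable)
Verdant is highest → pays own bid, $73,500.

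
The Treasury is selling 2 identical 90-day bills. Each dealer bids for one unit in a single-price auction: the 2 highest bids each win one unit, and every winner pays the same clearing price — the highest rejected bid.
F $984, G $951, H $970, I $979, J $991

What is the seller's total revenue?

Total revenue: $1,958

Ordering the bids: 991 (J), 984 (F), 979 (I), 970 (H), …
The 2 highest are J, F.
Clearing price = highest rejected bid = $979.
Total revenue = 2 × $979 = $1,958.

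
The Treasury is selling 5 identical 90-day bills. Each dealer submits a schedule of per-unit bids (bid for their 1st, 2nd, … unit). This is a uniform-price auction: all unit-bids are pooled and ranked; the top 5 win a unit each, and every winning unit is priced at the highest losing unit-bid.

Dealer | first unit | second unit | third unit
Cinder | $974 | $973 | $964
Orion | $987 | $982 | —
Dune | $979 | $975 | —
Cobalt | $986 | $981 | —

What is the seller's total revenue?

Total revenue: $4,875

Pooled unit-bids ranked (top 5): 987 (Orion-1), 986 (Cobalt-1), 982 (Orion-2), 981 (Cobalt-2), 979 (Dune-1)
First bid not allocated: $975.
Allocation: Cobalt 2, Dune 1, Orion 2. Every unit priced at $975.
Revenue = 5 × 975 = $4,875.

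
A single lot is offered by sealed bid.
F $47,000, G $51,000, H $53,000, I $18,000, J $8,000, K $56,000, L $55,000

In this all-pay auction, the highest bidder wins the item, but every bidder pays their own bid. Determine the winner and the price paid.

K pays $56,000

Bids in order: 56,000 (K) > 55,000 (L) > 53,000 (H) > 51,000 (G) > 47,000 (F) > 18,000 (I) > …
K is highest and takes the item; every bidder forfeits their bid.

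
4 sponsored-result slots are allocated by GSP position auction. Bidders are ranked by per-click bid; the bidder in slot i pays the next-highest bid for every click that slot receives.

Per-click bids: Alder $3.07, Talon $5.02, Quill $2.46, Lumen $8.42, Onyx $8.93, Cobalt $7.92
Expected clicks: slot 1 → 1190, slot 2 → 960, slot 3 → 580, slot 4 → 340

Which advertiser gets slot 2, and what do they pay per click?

Ranked by bid: $8.93 (Onyx) > $8.42 (Lumen) > $7.92 (Cobalt) > $5.02 (Talon) > $3.07 (Alder) > …
Slot 2 goes to the second-ranked bidder, Lumen, who pays the next bid down: $7.92/click.

Lumen; $7.92 per click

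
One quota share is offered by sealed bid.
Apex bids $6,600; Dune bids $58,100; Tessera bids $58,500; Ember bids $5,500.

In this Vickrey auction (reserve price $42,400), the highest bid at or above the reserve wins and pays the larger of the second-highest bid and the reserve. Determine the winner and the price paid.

Bids ranked: 58,500 (Tessera) > 58,100 (Dune) > 6,600 (Apex) > 5,500 (Ember)
Tessera has the top bid at or above the reserve ($58,500).
Second-highest bid $58,100 exceeds the reserve $42,400 → payment $58,100.

Tessera pays $58,100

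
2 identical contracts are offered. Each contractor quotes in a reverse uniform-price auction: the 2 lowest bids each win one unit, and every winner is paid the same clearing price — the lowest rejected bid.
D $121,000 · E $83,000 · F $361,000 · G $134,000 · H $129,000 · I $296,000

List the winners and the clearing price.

Bids ranked low→high: 83,000 (E), 121,000 (D), 129,000 (H), 134,000 (G), …
The 2 lowest are E, D.
Clearing price = lowest rejected bid = $129,000.

E, D; each is paid $129,000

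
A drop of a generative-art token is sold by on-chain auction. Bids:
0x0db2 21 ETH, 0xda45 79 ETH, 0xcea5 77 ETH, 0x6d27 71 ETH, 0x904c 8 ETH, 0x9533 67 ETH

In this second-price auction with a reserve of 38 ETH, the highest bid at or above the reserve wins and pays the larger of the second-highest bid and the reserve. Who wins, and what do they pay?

Rule: the highest bid at or above the reserve wins and pays the larger of the second-highest bid and the reserve.
Sorting bids: 79 (0xda45) > 77 (0xcea5) > 71 (0x6d27) > 67 (0x9533) > 21 (0x0db2) > 8 (0x904c)
Highest eligible bid: 0xda45 at 79 ETH.
max(second-highest 77 ETH, reserve 38 ETH) = 77 ETH; the reserve does not bind.

0xda45 pays 77 ETH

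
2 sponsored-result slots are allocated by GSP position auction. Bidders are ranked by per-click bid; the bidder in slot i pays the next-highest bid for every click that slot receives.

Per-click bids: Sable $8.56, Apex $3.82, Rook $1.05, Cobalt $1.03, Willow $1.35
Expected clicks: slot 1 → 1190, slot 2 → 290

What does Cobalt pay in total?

Per-click bids in order: $8.56 (Sable) > $3.82 (Apex) > $1.35 (Willow) > …
Cobalt ranks below slot 2 → no slot, pays nothing.

Cobalt pays $0.00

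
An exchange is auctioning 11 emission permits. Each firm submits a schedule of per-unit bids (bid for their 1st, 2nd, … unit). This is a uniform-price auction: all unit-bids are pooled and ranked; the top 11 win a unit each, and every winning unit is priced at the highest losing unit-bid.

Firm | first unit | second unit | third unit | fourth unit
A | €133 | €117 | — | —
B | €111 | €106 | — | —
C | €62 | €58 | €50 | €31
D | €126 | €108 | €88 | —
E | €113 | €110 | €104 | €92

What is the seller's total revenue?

Total revenue: €682

All unit-bids, highest first — top 11: 133 (A-1), 126 (D-1), 117 (A-2), 113 (E-1), 111 (B-1), 110 (E-2), 108 (D-2), 106 (B-2), 104 (E-3), 92 (E-4), 88 (D-3)
First bid not allocated: €62.
Allocation: A 2, B 2, D 3, E 4. Every unit priced at €62.
Revenue = 11 × 62 = €682.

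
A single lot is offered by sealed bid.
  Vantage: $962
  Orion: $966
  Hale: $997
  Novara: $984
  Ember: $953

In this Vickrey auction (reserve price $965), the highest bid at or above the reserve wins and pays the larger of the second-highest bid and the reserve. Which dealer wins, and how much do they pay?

Vickrey auction (reserve price $965): the highest bid at or above the reserve wins and pays the larger of the second-highest bid and the reserve.
Bids in order: 997 (Hale) > 984 (Novara) > 966 (Orion) > 962 (Vantage) > 953 (Ember)
Hale has the top bid at or above the reserve ($997).
Second-highest bid $984 exceeds the reserve $965 → payment $984.

Hale pays $984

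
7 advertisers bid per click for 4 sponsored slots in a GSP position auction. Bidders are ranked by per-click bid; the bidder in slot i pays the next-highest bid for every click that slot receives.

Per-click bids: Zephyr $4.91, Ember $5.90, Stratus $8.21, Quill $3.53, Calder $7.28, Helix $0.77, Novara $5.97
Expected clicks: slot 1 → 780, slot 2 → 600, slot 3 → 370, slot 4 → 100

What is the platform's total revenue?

Ranked by bid: $8.21 (Stratus) > $7.28 (Calder) > $5.97 (Novara) > $5.90 (Ember) > $4.91 (Zephyr) > …
Slot 1: Stratus pays $7.28 × 780 = $5678.40
Slot 2: Calder pays $5.97 × 600 = $3582.00
Slot 3: Novara pays $5.90 × 370 = $2183.00
Slot 4: Ember pays $4.91 × 100 = $491.00
Total = $11934.40

Total revenue: $11934.40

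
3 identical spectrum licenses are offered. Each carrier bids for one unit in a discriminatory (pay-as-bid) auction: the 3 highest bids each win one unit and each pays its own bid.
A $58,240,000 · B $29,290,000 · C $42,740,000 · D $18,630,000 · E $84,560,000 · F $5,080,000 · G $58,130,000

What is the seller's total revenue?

Total revenue: $200,930,000

Bids ranked high→low: 84,560,000 (E), 58,240,000 (A), 58,130,000 (G), 42,740,000 (C), 29,290,000 (B), …
Winners (3 units): E, A, G.
Total revenue = 84,560,000 + 58,240,000 + 58,130,000 = $200,930,000.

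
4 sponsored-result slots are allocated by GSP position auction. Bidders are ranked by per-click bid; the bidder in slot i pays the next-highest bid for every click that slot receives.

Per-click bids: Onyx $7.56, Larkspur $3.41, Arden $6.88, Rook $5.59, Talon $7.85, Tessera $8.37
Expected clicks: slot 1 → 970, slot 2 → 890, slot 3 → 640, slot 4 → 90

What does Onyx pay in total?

Per-click bids in order: $8.37 (Tessera) > $7.85 (Talon) > $7.56 (Onyx) > $6.88 (Arden) > $5.59 (Rook) > …
Onyx holds slot 3 → pays next bid $6.88 × 640 clicks = $4403.20.

Onyx pays $4403.20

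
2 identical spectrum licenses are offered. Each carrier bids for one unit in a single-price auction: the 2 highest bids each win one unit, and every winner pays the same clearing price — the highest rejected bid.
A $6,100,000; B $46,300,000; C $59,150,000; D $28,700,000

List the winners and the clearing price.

Bids ranked high→low: 59,150,000 (C), 46,300,000 (B), 28,700,000 (D), 6,100,000 (A)
The 2 highest are C, B.
First losing bid is D's $28,700,000, which sets the uniform price.

C, B; each pays $28,700,000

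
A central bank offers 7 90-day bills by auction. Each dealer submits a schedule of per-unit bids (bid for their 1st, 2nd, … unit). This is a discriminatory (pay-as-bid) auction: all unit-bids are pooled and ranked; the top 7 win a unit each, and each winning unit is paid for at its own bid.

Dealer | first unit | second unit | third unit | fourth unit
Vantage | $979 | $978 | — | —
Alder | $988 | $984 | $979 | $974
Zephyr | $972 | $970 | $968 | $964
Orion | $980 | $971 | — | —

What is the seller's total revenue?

Total revenue: $6,862

All unit-bids, highest first — top 7: 988 (Alder-1), 984 (Alder-2), 980 (Orion-1), 979 (Vantage-1), 979 (Alder-3), 978 (Vantage-2), 974 (Alder-4)
Next rejected bid: $972 (not a price — pay-as-bid).
Each winning unit pays its own bid.
Revenue = 988 + 984 + 980 + 979 + 979 + 978 + 974 = $6,862.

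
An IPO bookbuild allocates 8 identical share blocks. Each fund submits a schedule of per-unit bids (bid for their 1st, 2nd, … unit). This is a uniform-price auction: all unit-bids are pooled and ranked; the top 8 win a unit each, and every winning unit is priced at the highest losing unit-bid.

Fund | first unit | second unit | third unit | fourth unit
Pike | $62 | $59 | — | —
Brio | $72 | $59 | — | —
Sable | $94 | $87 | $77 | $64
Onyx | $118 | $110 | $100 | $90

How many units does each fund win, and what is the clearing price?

Brio 1, Onyx 4, Sable 3; clearing price $64

Merging the schedules and taking the best 8: 118 (Onyx-1), 110 (Onyx-2), 100 (Onyx-3), 94 (Sable-1), 90 (Onyx-4), 87 (Sable-2), 77 (Sable-3), 72 (Brio-1)
The (k+1)-th unit-bid is $64.
Allocation: Brio 1, Onyx 4, Sable 3.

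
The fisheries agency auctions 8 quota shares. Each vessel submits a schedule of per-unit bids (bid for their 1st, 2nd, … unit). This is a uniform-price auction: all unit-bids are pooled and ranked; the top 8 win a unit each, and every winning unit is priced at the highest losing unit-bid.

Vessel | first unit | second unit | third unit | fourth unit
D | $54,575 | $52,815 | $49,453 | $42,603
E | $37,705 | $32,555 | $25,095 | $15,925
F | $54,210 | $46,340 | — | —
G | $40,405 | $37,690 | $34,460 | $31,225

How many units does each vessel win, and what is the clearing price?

All unit-bids, highest first — top 8: 54,575 (D-1), 54,210 (F-1), 52,815 (D-2), 49,453 (D-3), 46,340 (F-2), 42,603 (D-4), 40,405 (G-1), 37,705 (E-1)
First bid not allocated: $37,690.
Allocation: D 4, E 1, F 2, G 1.

D 4, E 1, F 2, G 1; clearing price $37,690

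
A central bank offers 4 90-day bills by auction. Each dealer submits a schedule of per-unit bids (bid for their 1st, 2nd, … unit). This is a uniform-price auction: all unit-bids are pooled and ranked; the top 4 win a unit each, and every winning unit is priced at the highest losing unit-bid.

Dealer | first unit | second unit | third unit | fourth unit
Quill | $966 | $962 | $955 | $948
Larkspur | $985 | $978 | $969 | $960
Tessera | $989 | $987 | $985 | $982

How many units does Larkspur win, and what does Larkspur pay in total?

Larkspur: 1 unit, pays $982

Pooled unit-bids ranked (top 4): 989 (Tessera-1), 987 (Tessera-2), 985 (Larkspur-1), 985 (Tessera-3)
The (k+1)-th unit-bid is $982.
Larkspur wins 1 unit(s) at $982 each.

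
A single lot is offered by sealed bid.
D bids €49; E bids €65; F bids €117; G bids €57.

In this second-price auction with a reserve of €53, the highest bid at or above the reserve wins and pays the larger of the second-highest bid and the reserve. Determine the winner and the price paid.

Bids in order: 117 (F) > 65 (E) > 57 (G) > 49 (D)
Highest eligible bid: F at €117.
max(second-highest €65, reserve €53) = €65; the reserve does not bind.

F pays €65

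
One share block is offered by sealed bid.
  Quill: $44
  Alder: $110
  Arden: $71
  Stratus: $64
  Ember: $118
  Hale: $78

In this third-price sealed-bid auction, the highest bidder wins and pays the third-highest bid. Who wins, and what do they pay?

Bids in order: 118 (Ember) > 110 (Alder) > 78 (Hale) > 71 (Arden) > 64 (Stratus) > 44 (Quill)
Ember is highest; pays the third-highest bid, $78.

Ember pays $78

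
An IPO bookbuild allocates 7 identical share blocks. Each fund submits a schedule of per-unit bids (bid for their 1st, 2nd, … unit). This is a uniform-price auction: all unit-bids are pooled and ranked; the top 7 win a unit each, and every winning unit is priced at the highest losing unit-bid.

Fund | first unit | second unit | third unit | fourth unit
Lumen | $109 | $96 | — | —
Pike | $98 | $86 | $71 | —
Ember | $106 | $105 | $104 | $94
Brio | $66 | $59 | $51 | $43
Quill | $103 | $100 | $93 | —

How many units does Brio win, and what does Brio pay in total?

Brio: 0 units, pays $0

Merging the schedules and taking the best 7: 109 (Lumen-1), 106 (Ember-1), 105 (Ember-2), 104 (Ember-3), 103 (Quill-1), 100 (Quill-2), 98 (Pike-1)
Highest rejected unit-bid = $96.
Brio wins 0 unit(s) at $96 each.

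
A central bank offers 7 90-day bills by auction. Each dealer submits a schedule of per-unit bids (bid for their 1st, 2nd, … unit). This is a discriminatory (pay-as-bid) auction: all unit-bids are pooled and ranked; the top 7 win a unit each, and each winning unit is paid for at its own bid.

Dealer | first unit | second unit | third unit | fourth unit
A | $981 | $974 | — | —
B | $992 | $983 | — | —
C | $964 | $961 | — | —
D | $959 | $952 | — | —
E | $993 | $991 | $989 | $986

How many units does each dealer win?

A 1, B 2, E 4

All unit-bids, highest first — top 7: 993 (E-1), 992 (B-1), 991 (E-2), 989 (E-3), 986 (E-4), 983 (B-2), 981 (A-1)
Next rejected bid: $974 (not a price — pay-as-bid).
Allocation: A 1, B 2, E 4.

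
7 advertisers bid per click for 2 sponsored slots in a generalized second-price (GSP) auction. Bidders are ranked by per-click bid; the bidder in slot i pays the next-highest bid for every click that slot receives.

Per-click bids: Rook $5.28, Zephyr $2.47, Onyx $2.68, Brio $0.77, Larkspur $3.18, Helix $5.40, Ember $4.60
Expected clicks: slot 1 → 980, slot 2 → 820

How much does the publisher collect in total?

Total revenue: $8946.40

Sorting advertisers: $5.40 (Helix) > $5.28 (Rook) > $4.60 (Ember) > …
Slot 1: Helix pays $5.28 × 980 = $5174.40
Slot 2: Rook pays $4.60 × 820 = $3772.00
Total = $8946.40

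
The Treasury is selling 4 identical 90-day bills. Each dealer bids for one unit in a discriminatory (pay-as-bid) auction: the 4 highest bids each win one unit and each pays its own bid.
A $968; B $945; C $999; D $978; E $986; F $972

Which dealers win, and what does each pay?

C $999, E $986, D $978, F $972

Ordering the bids: 999 (C), 986 (E), 978 (D), 972 (F), 968 (A), 945 (B)
Winners (4 units): C, E, D, F.
Each winner pays its own bid: C $999, E $986, D $978, F $972.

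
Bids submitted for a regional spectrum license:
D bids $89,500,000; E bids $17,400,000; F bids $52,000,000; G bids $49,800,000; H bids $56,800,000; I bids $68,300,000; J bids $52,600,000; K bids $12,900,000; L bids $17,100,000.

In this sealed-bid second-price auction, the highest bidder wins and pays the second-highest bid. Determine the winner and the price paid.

D pays $68,300,000

Sorting bids: 89,500,000 (D) > 68,300,000 (I) > 56,800,000 (H) > 52,600,000 (J) > 52,000,000 (F) > 49,800,000 (G) > …
D is highest; pays the second-highest bid, $68,300,000.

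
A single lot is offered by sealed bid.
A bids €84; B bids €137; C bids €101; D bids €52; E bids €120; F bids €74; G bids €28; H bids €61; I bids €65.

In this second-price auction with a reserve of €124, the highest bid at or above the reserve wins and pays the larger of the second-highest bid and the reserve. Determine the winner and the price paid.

B pays €124

Sorting bids: 137 (B) > 120 (E) > 101 (C) > 84 (A) > 74 (F) > 65 (I) > …
Highest eligible bid: B at €137.
Second-highest bid €120 is below the reserve €124, so the reserve binds → payment €124.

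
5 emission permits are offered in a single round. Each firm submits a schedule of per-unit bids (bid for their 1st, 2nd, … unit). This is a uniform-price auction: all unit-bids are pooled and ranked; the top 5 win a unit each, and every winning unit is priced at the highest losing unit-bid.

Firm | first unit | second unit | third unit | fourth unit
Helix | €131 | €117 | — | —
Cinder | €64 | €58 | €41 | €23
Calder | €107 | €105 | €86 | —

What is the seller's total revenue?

Total revenue: €320

Merging the schedules and taking the best 5: 131 (Helix-1), 117 (Helix-2), 107 (Calder-1), 105 (Calder-2), 86 (Calder-3)
The (k+1)-th unit-bid is €64.
Allocation: Calder 3, Helix 2. Every unit priced at €64.
Revenue = 5 × 64 = €320.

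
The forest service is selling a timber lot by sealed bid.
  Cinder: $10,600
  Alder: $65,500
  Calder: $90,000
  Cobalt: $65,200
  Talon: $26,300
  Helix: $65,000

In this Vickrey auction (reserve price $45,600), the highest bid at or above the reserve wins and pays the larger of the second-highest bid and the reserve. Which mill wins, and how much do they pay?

Calder pays $65,500

Rule: the highest bid at or above the reserve wins and pays the larger of the second-highest bid and the reserve.
Bids in order: 90,000 (Calder) > 65,500 (Alder) > 65,200 (Cobalt) > 65,000 (Helix) > 26,300 (Talon) > 10,600 (Cinder)
Calder has the top bid at or above the reserve ($90,000).
Second-highest bid $65,500 exceeds the reserve $45,600 → payment $65,500.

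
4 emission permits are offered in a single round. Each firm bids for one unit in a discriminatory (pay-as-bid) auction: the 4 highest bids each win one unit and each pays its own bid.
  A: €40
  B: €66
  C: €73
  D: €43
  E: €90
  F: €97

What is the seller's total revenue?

Bids ranked high→low: 97 (F), 90 (E), 73 (C), 66 (B), 43 (D), 40 (A)
The 4 highest are F, E, C, B.
Total revenue = 97 + 90 + 73 + 66 = €326.

Total revenue: €326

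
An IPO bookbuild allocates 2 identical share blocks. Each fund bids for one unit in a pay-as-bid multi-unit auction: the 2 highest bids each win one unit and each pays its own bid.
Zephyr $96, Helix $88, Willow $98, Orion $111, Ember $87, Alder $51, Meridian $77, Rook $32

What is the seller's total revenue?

Ordering the bids: 111 (Orion), 98 (Willow), 96 (Zephyr), 88 (Helix), …
Top 2: Orion, Willow.
Total revenue = 111 + 98 = $209.

Total revenue: $209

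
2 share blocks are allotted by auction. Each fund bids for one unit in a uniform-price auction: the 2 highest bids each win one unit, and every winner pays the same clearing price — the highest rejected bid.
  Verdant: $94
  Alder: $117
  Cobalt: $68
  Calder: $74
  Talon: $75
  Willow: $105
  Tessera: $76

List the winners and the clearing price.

Ordering the bids: 117 (Alder), 105 (Willow), 94 (Verdant), 76 (Tessera), …
Top 2: Alder, Willow.
Clearing price = highest rejected bid = $94.

Alder, Willow; each pays $94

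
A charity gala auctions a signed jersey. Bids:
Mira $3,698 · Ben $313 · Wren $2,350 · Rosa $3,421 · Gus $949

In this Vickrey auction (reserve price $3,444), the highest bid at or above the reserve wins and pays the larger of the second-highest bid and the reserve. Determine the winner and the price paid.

Mira pays $3,444

Sorting bids: 3,698 (Mira) > 3,421 (Rosa) > 2,350 (Wren) > 949 (Gus) > 313 (Ben)
Mira has the top bid at or above the reserve ($3,698).
max(second-highest $3,421, reserve $3,444) = $3,444.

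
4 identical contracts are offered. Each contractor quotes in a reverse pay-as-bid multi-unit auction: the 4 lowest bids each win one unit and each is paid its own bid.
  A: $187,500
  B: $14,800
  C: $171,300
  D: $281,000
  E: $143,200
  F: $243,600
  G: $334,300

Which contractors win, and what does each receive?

Sorting: 14,800 (B), 143,200 (E), 171,300 (C), 187,500 (A), 243,600 (F), 281,000 (D), …
Winners (4 units): B, E, C, A.
Each winner is paid its own bid: B $14,800, E $143,200, C $171,300, A $187,500.

B $14,800, E $143,200, C $171,300, A $187,500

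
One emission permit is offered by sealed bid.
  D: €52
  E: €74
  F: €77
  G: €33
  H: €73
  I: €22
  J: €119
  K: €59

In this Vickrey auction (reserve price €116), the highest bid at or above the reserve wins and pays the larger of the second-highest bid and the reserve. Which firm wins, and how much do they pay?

Bids in order: 119 (J) > 77 (F) > 74 (E) > 73 (H) > 59 (K) > 52 (D) > …
J has the top bid at or above the reserve (€119).
max(second-highest €77, reserve €116) = €116.

J pays €116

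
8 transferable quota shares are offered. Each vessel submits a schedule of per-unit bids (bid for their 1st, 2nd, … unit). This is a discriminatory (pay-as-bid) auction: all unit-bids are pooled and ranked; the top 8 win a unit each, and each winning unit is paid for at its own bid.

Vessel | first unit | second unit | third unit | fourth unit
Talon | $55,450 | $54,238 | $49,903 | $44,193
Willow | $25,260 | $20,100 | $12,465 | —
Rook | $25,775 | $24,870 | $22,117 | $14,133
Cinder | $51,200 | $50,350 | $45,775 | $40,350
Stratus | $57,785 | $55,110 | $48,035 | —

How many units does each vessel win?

Cinder 2, Stratus 3, Talon 3

Pooled unit-bids ranked (top 8): 57,785 (Stratus-1), 55,450 (Talon-1), 55,110 (Stratus-2), 54,238 (Talon-2), 51,200 (Cinder-1), 50,350 (Cinder-2), 49,903 (Talon-3), 48,035 (Stratus-3)
Next rejected bid: $45,775 (not a price — pay-as-bid).
Allocation: Cinder 2, Stratus 3, Talon 3.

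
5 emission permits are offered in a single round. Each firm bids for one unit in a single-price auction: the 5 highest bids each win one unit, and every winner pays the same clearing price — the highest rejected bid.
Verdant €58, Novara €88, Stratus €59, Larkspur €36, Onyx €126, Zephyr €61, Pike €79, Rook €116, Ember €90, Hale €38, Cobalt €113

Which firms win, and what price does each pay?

Bids ranked high→low: 126 (Onyx), 116 (Rook), 113 (Cobalt), 90 (Ember), 88 (Novara), 79 (Pike), 61 (Zephyr), …
Winners (5 units): Onyx, Rook, Cobalt, Ember, Novara.
First losing bid is Pike's €79, which sets the uniform price.

Onyx, Rook, Cobalt, Ember, Novara; each pays €79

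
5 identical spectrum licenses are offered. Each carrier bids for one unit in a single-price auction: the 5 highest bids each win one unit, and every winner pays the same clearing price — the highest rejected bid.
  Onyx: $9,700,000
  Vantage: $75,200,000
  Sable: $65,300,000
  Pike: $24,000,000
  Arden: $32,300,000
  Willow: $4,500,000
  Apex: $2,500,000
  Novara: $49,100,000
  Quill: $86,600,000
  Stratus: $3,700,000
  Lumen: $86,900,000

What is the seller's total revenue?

Sorting: 86,900,000 (Lumen), 86,600,000 (Quill), 75,200,000 (Vantage), 65,300,000 (Sable), 49,100,000 (Novara), 32,300,000 (Arden), 24,000,000 (Pike), …
Top 5: Lumen, Quill, Vantage, Sable, Novara.
First losing bid is Arden's $32,300,000, which sets the uniform price.
Total revenue = 5 × $32,300,000 = $161,500,000.

Total revenue: $161,500,000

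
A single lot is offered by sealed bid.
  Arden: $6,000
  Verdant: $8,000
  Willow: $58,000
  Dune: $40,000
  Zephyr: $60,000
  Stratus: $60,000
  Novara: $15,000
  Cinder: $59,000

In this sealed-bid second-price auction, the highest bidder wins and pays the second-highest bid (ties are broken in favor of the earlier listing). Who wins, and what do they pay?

Rule: the highest bidder wins and pays the second-highest bid.
Sorting bids: 60,000 (Zephyr) > 60,000 (Stratus) > 59,000 (Cinder) > 58,000 (Willow) > 40,000 (Dune) > 15,000 (Novara) > …
Zephyr and Stratus tie at $60,000; tie-break gives it to Zephyr.
Zephyr wins with the highest bid; price is set by the runner-up at $60,000.

Zephyr pays $60,000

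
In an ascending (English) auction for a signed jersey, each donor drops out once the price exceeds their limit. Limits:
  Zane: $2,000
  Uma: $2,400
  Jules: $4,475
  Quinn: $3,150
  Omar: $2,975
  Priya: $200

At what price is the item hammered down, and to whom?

Limits in order: 4,475 (Jules) > 3,150 (Quinn) > 2,975 (Omar) > 2,400 (Uma) > 2,000 (Zane) > 200 (Priya)
Bidding ends when Quinn exits at $3,150; Jules takes it.

Jules wins at $3,150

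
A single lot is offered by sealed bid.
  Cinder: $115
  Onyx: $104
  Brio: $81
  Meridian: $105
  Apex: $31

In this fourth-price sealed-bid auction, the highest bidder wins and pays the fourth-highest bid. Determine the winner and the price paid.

Bids in order: 115 (Cinder) > 105 (Meridian) > 104 (Onyx) > 81 (Brio) > 31 (Apex)
Cinder is highest; pays the fourth-highest bid, $81.

Cinder pays $81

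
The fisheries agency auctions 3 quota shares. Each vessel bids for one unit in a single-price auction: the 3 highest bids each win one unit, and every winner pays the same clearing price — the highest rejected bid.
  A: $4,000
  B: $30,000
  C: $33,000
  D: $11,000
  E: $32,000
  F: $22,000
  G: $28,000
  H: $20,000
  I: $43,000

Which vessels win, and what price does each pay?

Sorting: 43,000 (I), 33,000 (C), 32,000 (E), 30,000 (B), 28,000 (G), …
Top 3: I, C, E.
Clearing price = highest rejected bid = $30,000.

I, C, E; each pays $30,000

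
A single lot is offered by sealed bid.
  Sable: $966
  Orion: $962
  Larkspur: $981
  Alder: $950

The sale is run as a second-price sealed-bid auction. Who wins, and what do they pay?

Sorting bids: 981 (Larkspur) > 966 (Sable) > 962 (Orion) > 950 (Alder)
Larkspur wins with the highest bid; price is set by the runner-up at $966.

Larkspur pays $966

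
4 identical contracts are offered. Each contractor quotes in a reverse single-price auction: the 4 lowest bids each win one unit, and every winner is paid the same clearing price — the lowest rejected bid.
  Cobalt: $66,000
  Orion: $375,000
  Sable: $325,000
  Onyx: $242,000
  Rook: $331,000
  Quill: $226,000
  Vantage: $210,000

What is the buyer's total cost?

Total cost: $1,300,000

Ordering the bids: 66,000 (Cobalt), 210,000 (Vantage), 226,000 (Quill), 242,000 (Onyx), 325,000 (Sable), 331,000 (Rook), …
Lowest 4: Cobalt, Vantage, Quill, Onyx.
First losing bid is Sable's $325,000, which sets the uniform price.
Total cost = 4 × $325,000 = $1,300,000.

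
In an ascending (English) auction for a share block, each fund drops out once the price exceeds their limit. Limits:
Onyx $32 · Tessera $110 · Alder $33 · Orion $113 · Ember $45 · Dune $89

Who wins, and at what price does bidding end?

Limits ranked: 113 (Orion) > 110 (Tessera) > 89 (Dune) > 45 (Ember) > 33 (Alder) > 32 (Onyx)
Once the price passes $110, only Orion is left; the hammer falls at Tessera's limit of $110.

Orion wins at $110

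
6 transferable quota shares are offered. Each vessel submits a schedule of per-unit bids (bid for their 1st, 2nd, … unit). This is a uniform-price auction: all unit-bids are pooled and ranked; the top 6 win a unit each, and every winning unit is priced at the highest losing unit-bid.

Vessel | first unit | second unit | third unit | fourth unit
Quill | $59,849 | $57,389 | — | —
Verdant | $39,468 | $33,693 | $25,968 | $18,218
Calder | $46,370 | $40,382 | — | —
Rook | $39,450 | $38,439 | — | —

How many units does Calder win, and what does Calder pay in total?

Merging the schedules and taking the best 6: 59,849 (Quill-1), 57,389 (Quill-2), 46,370 (Calder-1), 40,382 (Calder-2), 39,468 (Verdant-1), 39,450 (Rook-1)
The (k+1)-th unit-bid is $38,439.
Calder wins 2 unit(s) at $38,439 each.

Calder: 2 units, pays $76,878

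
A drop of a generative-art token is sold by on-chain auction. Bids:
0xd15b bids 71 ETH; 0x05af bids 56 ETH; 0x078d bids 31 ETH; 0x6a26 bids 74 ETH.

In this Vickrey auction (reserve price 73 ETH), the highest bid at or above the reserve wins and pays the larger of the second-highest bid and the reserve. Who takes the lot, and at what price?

0x6a26 pays 73 ETH

Sorting bids: 74 (0x6a26) > 71 (0xd15b) > 56 (0x05af) > 31 (0x078d)
0x6a26 has the top bid at or above the reserve (74 ETH).
max(second-highest 71 ETH, reserve 73 ETH) = 73 ETH.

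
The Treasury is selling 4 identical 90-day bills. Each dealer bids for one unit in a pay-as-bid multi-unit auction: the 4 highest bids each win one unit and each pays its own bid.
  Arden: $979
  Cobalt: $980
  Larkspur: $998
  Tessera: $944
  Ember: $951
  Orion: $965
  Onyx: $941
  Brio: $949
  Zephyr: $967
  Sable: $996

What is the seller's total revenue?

Total revenue: $3,953

Bids ranked high→low: 998 (Larkspur), 996 (Sable), 980 (Cobalt), 979 (Arden), 967 (Zephyr), 965 (Orion), …
Winners (4 units): Larkspur, Sable, Cobalt, Arden.
Total revenue = 998 + 996 + 980 + 979 = $3,953.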